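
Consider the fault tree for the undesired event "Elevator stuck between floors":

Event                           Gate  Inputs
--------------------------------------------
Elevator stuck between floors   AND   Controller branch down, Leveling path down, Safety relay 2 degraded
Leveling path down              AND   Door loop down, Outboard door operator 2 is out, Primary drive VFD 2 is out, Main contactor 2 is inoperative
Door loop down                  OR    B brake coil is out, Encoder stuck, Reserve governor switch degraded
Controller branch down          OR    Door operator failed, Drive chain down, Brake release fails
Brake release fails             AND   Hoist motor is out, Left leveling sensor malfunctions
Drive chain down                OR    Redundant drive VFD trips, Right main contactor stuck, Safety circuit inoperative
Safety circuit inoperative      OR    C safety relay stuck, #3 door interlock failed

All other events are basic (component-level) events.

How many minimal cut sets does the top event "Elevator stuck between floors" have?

18

Safety circuit inoperative [OR]: union of children's cut sets → 2 cut set(s).
Drive chain down [OR]: union of children's cut sets → 4 cut set(s).
Brake release fails [AND]: one cut set from each child combined → 1 × 1 = 1 cut set(s).
Controller branch down [OR]: union of children's cut sets → 6 cut set(s).
Door loop down [OR]: union of children's cut sets → 3 cut set(s).
Leveling path down [AND]: one cut set from each child combined → 3 × 1 × 1 × 1 = 3 cut set(s).
Elevator stuck between floors [AND]: one cut set from each child combined → 6 × 3 × 1 = 18 cut set(s).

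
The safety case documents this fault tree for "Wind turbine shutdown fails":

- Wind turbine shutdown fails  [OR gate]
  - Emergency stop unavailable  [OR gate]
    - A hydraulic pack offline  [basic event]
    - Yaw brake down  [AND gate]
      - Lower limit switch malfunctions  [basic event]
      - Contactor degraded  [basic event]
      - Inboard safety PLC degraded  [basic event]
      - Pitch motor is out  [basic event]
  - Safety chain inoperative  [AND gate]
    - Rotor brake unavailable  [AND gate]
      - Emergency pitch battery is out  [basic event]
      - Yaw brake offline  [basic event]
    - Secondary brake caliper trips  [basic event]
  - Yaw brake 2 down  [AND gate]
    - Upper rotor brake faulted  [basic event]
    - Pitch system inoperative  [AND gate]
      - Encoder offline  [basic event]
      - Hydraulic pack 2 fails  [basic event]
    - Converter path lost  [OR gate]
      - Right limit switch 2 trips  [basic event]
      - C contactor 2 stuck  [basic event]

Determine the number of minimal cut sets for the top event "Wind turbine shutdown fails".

Yaw brake down [AND]: one cut set from each child combined → 1 × 1 × 1 × 1 = 1 cut set(s).
Emergency stop unavailable [OR]: union of children's cut sets → 2 cut set(s).
Rotor brake unavailable [AND]: one cut set from each child combined → 1 × 1 = 1 cut set(s).
Safety chain inoperative [AND]: one cut set from each child combined → 1 × 1 = 1 cut set(s).
Pitch system inoperative [AND]: one cut set from each child combined → 1 × 1 = 1 cut set(s).
Converter path lost [OR]: union of children's cut sets → 2 cut set(s).
Yaw brake 2 down [AND]: one cut set from each child combined → 1 × 1 × 2 = 2 cut set(s).
Wind turbine shutdown fails [OR]: union of children's cut sets → 5 cut set(s).
Minimal cut sets: {A hydraulic pack offline}; {Contactor degraded, Inboard safety PLC degraded, Lower limit switch malfunctions, Pitch motor is out}; {Emergency pitch battery is out, Secondary brake caliper trips, Yaw brake offline}; {Encoder offline, Hydraulic pack 2 fails, Right limit switch 2 trips, Upper rotor brake faulted}; {C contactor 2 stuck, Encoder offline, Hydraulic pack 2 fails, Upper rotor brake faulted}.

5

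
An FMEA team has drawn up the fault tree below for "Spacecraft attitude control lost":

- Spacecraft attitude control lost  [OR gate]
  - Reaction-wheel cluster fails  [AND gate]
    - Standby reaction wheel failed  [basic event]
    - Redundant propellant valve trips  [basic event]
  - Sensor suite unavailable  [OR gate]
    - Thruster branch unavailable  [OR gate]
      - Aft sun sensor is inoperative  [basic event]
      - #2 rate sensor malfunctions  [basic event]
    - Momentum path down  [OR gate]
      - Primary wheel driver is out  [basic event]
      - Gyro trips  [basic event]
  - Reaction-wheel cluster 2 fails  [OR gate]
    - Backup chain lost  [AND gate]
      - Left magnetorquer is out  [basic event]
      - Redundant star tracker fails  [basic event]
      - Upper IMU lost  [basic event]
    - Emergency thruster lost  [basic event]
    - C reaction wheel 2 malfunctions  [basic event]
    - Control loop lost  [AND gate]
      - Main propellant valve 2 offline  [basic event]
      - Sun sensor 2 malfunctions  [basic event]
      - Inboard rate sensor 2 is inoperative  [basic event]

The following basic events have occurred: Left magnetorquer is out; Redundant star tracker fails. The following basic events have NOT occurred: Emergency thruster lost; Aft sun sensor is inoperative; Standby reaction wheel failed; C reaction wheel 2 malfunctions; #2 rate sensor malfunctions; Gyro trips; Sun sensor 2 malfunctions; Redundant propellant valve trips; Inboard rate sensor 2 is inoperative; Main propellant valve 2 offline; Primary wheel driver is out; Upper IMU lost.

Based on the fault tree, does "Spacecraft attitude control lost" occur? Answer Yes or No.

Reaction-wheel cluster fails [AND]: Standby reaction wheel failed=not, Redundant propellant valve trips=not → not all inputs occur → does not occur.
Thruster branch unavailable [OR]: Aft sun sensor is inoperative=not, #2 rate sensor malfunctions=not → no input occurs → does not occur.
Momentum path down [OR]: Primary wheel driver is out=not, Gyro trips=not → no input occurs → does not occur.
Sensor suite unavailable [OR]: Thruster branch unavailable=not, Momentum path down=not → no input occurs → does not occur.
Backup chain lost [AND]: Left magnetorquer is out=occurs, Redundant star tracker fails=occurs, Upper IMU lost=not → not all inputs occur → does not occur.
Control loop lost [AND]: Main propellant valve 2 offline=not, Sun sensor 2 malfunctions=not, Inboard rate sensor 2 is inoperative=not → not all inputs occur → does not occur.
Reaction-wheel cluster 2 fails [OR]: Backup chain lost=not, Emergency thruster lost=not, C reaction wheel 2 malfunctions=not, Control loop lost=not → no input occurs → does not occur.
Spacecraft attitude control lost [OR]: Reaction-wheel cluster fails=not, Sensor suite unavailable=not, Reaction-wheel cluster 2 fails=not → no input occurs → does not occur.

No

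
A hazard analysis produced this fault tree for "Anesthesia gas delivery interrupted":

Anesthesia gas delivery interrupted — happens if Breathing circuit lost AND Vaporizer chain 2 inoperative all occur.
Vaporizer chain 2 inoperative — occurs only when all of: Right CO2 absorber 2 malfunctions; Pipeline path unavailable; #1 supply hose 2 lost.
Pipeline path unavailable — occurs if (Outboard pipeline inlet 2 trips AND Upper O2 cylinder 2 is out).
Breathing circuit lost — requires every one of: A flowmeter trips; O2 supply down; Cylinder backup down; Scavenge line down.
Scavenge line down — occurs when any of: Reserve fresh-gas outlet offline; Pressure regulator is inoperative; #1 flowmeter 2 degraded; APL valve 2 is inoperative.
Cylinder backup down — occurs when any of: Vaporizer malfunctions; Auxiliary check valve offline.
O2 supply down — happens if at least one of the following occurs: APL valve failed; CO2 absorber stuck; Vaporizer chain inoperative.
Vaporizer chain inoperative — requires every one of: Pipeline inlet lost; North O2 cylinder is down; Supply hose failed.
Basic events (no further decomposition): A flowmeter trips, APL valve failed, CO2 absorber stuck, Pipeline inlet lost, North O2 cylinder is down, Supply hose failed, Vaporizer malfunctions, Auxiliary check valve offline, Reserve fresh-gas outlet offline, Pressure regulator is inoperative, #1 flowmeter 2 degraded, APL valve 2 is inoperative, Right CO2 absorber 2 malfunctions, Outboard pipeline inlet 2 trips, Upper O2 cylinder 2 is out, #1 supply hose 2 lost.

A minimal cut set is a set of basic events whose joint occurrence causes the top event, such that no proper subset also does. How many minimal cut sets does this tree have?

Vaporizer chain inoperative [AND]: one cut set from each child combined → 1 × 1 × 1 = 1 cut set(s).
O2 supply down [OR]: union of children's cut sets → 3 cut set(s).
Cylinder backup down [OR]: union of children's cut sets → 2 cut set(s).
Scavenge line down [OR]: union of children's cut sets → 4 cut set(s).
Breathing circuit lost [AND]: one cut set from each child combined → 1 × 3 × 2 × 4 = 24 cut set(s).
Pipeline path unavailable [AND]: one cut set from each child combined → 1 × 1 = 1 cut set(s).
Vaporizer chain 2 inoperative [AND]: one cut set from each child combined → 1 × 1 × 1 = 1 cut set(s).
Anesthesia gas delivery interrupted [AND]: one cut set from each child combined → 24 × 1 = 24 cut set(s).

24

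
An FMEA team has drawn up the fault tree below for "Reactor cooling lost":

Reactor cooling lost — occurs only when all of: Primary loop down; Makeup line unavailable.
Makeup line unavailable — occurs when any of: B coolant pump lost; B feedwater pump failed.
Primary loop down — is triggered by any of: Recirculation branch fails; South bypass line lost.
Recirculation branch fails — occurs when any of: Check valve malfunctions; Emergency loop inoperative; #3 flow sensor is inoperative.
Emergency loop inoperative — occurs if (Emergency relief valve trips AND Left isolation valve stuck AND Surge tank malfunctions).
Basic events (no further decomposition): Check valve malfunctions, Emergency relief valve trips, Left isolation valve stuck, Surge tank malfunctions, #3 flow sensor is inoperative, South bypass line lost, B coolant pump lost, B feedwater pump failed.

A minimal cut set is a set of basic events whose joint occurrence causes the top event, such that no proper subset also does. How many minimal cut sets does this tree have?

Emergency loop inoperative [AND]: one cut set from each child combined → 1 × 1 × 1 = 1 cut set(s).
Recirculation branch fails [OR]: union of children's cut sets → 3 cut set(s).
Primary loop down [OR]: union of children's cut sets → 4 cut set(s).
Makeup line unavailable [OR]: union of children's cut sets → 2 cut set(s).
Reactor cooling lost [AND]: one cut set from each child combined → 4 × 2 = 8 cut set(s).
Minimal cut sets: {B coolant pump lost, Check valve malfunctions}; {B feedwater pump failed, Check valve malfunctions}; {B coolant pump lost, Emergency relief valve trips, Left isolation valve stuck, Surge tank malfunctions}; {B feedwater pump failed, Emergency relief valve trips, Left isolation valve stuck, Surge tank malfunctions}; {#3 flow sensor is inoperative, B coolant pump lost}; {#3 flow sensor is inoperative, B feedwater pump failed}; {B coolant pump lost, South bypass line lost}; {B feedwater pump failed, South bypass line lost}.

8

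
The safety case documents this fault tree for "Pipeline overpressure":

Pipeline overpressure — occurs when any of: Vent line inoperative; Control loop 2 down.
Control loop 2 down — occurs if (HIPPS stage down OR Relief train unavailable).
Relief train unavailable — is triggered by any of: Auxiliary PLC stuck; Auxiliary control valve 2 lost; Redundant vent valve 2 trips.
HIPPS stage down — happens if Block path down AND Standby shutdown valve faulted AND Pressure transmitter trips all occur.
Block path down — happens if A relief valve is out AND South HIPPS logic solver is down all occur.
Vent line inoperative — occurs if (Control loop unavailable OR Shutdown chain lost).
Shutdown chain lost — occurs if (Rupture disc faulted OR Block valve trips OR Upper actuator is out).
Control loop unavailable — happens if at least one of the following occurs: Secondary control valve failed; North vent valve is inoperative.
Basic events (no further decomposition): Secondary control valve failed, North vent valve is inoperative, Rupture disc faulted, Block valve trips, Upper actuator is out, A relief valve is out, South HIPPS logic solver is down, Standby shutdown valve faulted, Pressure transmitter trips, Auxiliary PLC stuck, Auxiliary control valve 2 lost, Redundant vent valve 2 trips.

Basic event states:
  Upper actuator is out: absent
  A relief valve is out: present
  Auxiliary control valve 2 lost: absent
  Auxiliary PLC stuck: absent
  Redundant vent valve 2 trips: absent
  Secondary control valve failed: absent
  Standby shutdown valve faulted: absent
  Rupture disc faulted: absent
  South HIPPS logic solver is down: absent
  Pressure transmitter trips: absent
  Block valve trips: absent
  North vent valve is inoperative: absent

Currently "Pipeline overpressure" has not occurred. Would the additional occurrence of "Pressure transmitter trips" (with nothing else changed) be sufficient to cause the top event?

Counterfactual: set "Pressure transmitter trips" to occurred.
Control loop unavailable [OR]: Secondary control valve failed=not, North vent valve is inoperative=not → no input occurs → does not occur.
Shutdown chain lost [OR]: Rupture disc faulted=not, Block valve trips=not, Upper actuator is out=not → no input occurs → does not occur.
Vent line inoperative [OR]: Control loop unavailable=not, Shutdown chain lost=not → no input occurs → does not occur.
Block path down [AND]: A relief valve is out=occurs, South HIPPS logic solver is down=not → not all inputs occur → does not occur.
HIPPS stage down [AND]: Block path down=not, Standby shutdown valve faulted=not, Pressure transmitter trips=occurs → not all inputs occur → does not occur.
Relief train unavailable [OR]: Auxiliary PLC stuck=not, Auxiliary control valve 2 lost=not, Redundant vent valve 2 trips=not → no input occurs → does not occur.
Control loop 2 down [OR]: HIPPS stage down=not, Relief train unavailable=not → no input occurs → does not occur.
Pipeline overpressure [OR]: Vent line inoperative=not, Control loop 2 down=not → no input occurs → does not occur.

No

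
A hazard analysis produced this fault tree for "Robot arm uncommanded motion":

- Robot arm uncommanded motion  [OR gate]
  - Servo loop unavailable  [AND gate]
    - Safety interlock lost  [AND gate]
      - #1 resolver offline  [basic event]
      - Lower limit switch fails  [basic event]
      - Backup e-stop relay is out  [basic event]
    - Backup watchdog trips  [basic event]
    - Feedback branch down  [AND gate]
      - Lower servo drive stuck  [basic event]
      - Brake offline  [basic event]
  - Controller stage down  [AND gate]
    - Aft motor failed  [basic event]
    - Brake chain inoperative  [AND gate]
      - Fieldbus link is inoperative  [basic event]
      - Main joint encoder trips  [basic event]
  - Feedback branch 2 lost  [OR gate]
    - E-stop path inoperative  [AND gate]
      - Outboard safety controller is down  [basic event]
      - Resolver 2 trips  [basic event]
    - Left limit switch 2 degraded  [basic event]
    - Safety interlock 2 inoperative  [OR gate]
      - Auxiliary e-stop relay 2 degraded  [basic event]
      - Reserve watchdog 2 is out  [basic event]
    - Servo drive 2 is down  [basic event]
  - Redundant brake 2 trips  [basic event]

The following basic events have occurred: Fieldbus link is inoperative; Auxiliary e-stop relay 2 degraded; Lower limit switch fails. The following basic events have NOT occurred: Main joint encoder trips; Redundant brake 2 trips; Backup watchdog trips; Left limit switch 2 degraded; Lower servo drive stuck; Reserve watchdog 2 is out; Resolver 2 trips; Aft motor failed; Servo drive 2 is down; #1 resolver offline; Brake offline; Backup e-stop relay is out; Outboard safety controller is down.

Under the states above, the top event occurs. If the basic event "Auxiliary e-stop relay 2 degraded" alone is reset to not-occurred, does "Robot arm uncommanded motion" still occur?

Counterfactual: set "Auxiliary e-stop relay 2 degraded" to not occurred.
Safety interlock lost [AND]: #1 resolver offline=not, Lower limit switch fails=occurs, Backup e-stop relay is out=not → not all inputs occur → does not occur.
Feedback branch down [AND]: Lower servo drive stuck=not, Brake offline=not → not all inputs occur → does not occur.
Servo loop unavailable [AND]: Safety interlock lost=not, Backup watchdog trips=not, Feedback branch down=not → not all inputs occur → does not occur.
Brake chain inoperative [AND]: Fieldbus link is inoperative=occurs, Main joint encoder trips=not → not all inputs occur → does not occur.
Controller stage down [AND]: Aft motor failed=not, Brake chain inoperative=not → not all inputs occur → does not occur.
E-stop path inoperative [AND]: Outboard safety controller is down=not, Resolver 2 trips=not → not all inputs occur → does not occur.
Safety interlock 2 inoperative [OR]: Auxiliary e-stop relay 2 degraded=not, Reserve watchdog 2 is out=not → no input occurs → does not occur.
Feedback branch 2 lost [OR]: E-stop path inoperative=not, Left limit switch 2 degraded=not, Safety interlock 2 inoperative=not, Servo drive 2 is down=not → no input occurs → does not occur.
Robot arm uncommanded motion [OR]: Servo loop unavailable=not, Controller stage down=not, Feedback branch 2 lost=not, Redundant brake 2 trips=not → no input occurs → does not occur.

No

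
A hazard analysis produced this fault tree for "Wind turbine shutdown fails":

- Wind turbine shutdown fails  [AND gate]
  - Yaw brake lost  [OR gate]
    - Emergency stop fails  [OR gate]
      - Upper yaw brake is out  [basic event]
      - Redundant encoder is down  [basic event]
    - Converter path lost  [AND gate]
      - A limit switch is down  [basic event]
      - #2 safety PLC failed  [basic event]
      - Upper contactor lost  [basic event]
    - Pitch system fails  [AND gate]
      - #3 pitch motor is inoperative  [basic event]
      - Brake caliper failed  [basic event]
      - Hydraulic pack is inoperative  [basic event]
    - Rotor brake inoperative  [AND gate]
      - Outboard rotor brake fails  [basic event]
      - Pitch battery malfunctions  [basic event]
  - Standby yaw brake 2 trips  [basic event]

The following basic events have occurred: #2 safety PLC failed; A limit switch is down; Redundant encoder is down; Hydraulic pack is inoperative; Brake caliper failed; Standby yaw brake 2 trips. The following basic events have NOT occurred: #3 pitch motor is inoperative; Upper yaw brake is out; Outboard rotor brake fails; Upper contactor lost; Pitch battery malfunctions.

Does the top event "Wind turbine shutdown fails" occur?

Yes

Emergency stop fails [OR]: Upper yaw brake is out=not, Redundant encoder is down=occurs → at least one input occurs → occurs.
Converter path lost [AND]: A limit switch is down=occurs, #2 safety PLC failed=occurs, Upper contactor lost=not → not all inputs occur → does not occur.
Pitch system fails [AND]: #3 pitch motor is inoperative=not, Brake caliper failed=occurs, Hydraulic pack is inoperative=occurs → not all inputs occur → does not occur.
Rotor brake inoperative [AND]: Outboard rotor brake fails=not, Pitch battery malfunctions=not → not all inputs occur → does not occur.
Yaw brake lost [OR]: Emergency stop fails=occurs, Converter path lost=not, Pitch system fails=not, Rotor brake inoperative=not → at least one input occurs → occurs.
Wind turbine shutdown fails [AND]: Yaw brake lost=occurs, Standby yaw brake 2 trips=occurs → all inputs occur → occurs.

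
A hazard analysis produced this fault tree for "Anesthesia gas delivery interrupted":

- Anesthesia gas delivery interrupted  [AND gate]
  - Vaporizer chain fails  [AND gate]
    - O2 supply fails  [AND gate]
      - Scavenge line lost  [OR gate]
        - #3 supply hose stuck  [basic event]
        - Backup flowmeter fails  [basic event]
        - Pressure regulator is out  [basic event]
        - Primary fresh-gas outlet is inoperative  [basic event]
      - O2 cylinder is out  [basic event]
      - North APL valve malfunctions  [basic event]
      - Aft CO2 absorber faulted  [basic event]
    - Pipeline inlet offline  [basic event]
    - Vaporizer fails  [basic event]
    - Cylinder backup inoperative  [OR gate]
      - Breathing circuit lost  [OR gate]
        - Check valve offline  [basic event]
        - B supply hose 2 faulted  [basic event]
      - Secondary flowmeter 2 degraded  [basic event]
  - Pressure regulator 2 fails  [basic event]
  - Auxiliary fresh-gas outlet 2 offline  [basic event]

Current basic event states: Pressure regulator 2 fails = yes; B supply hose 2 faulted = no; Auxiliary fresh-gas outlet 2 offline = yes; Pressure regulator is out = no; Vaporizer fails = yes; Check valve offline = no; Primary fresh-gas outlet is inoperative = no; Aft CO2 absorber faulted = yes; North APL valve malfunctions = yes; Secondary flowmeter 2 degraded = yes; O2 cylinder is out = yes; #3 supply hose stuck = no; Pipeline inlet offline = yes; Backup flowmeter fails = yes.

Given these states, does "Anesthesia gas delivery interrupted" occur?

Yes

Scavenge line lost [OR]: #3 supply hose stuck=not, Backup flowmeter fails=occurs, Pressure regulator is out=not, Primary fresh-gas outlet is inoperative=not → at least one input occurs → occurs.
O2 supply fails [AND]: Scavenge line lost=occurs, O2 cylinder is out=occurs, North APL valve malfunctions=occurs, Aft CO2 absorber faulted=occurs → all inputs occur → occurs.
Breathing circuit lost [OR]: Check valve offline=not, B supply hose 2 faulted=not → no input occurs → does not occur.
Cylinder backup inoperative [OR]: Breathing circuit lost=not, Secondary flowmeter 2 degraded=occurs → at least one input occurs → occurs.
Vaporizer chain fails [AND]: O2 supply fails=occurs, Pipeline inlet offline=occurs, Vaporizer fails=occurs, Cylinder backup inoperative=occurs → all inputs occur → occurs.
Anesthesia gas delivery interrupted [AND]: Vaporizer chain fails=occurs, Pressure regulator 2 fails=occurs, Auxiliary fresh-gas outlet 2 offline=occurs → all inputs occur → occurs.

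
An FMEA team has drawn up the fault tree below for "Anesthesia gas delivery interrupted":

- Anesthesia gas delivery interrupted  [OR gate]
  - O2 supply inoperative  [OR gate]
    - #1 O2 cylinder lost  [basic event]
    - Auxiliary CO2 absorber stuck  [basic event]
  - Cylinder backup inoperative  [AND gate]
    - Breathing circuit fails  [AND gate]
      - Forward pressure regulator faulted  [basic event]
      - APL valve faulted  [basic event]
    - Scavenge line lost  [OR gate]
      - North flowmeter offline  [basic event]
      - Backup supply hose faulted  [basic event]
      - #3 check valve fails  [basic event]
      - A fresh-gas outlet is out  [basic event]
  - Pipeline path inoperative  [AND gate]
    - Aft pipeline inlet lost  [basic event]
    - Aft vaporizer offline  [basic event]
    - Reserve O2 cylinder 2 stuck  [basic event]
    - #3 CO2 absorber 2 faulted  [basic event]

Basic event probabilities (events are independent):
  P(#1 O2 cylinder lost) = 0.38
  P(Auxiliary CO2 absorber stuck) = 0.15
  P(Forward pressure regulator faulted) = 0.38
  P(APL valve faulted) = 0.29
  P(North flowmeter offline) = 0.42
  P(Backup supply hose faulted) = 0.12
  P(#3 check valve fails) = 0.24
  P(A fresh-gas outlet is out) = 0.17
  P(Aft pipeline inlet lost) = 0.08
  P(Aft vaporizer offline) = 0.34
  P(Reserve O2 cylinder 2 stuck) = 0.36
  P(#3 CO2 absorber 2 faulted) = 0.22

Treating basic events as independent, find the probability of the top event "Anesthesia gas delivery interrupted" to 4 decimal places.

P(O2 supply inoperative) [OR] = 1 − (1−0.38) × (1−0.15) = 0.473000
P(Breathing circuit fails) [AND] = 0.38 × 0.29 = 0.110200
P(Scavenge line lost) [OR] = 1 − (1−0.42) × (1−0.12) × (1−0.24) × (1−0.17) = 0.678040
P(Cylinder backup inoperative) [AND] = 0.110200 × 0.678040 = 0.074720
P(Pipeline path inoperative) [AND] = 0.08 × 0.34 × 0.36 × 0.22 = 0.002154
P(Anesthesia gas delivery interrupted) [OR] = 1 − (1−0.473000) × (1−0.074720) × (1−0.002154) = 0.513428
Rounded to 4 decimal places: P(Anesthesia gas delivery interrupted) ≈ 0.5134.

0.5134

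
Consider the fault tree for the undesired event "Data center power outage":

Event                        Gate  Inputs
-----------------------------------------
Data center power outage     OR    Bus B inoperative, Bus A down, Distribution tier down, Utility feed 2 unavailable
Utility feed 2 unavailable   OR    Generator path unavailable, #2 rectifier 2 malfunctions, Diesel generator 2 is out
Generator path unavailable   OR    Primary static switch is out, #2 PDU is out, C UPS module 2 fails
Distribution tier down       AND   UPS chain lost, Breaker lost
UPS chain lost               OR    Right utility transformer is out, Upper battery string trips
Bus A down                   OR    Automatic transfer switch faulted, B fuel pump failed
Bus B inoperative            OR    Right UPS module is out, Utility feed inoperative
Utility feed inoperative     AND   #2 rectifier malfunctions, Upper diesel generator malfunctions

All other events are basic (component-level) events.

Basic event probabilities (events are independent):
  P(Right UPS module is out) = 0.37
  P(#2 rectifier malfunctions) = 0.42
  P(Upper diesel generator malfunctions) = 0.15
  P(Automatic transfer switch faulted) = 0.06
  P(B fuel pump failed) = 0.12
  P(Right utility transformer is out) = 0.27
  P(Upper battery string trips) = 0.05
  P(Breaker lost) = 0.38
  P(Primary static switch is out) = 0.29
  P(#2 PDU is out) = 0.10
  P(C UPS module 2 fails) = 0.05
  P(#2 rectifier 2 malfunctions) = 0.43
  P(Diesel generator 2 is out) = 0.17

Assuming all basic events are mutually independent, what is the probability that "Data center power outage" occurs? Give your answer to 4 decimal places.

P(Utility feed inoperative) [AND] = 0.42 × 0.15 = 0.063000
P(Bus B inoperative) [OR] = 1 − (1−0.37) × (1−0.063000) = 0.409690
P(Bus A down) [OR] = 1 − (1−0.06) × (1−0.12) = 0.172800
P(UPS chain lost) [OR] = 1 − (1−0.27) × (1−0.05) = 0.306500
P(Distribution tier down) [AND] = 0.306500 × 0.38 = 0.116470
P(Generator path unavailable) [OR] = 1 − (1−0.29) × (1−0.10) × (1−0.05) = 0.392950
P(Utility feed 2 unavailable) [OR] = 1 − (1−0.392950) × (1−0.43) × (1−0.17) = 0.712805
P(Data center power outage) [OR] = 1 − (1−0.409690) × (1−0.172800) × (1−0.116470) × (1−0.712805) = 0.876095
Rounded to 4 decimal places: P(Data center power outage) ≈ 0.8761.

0.8761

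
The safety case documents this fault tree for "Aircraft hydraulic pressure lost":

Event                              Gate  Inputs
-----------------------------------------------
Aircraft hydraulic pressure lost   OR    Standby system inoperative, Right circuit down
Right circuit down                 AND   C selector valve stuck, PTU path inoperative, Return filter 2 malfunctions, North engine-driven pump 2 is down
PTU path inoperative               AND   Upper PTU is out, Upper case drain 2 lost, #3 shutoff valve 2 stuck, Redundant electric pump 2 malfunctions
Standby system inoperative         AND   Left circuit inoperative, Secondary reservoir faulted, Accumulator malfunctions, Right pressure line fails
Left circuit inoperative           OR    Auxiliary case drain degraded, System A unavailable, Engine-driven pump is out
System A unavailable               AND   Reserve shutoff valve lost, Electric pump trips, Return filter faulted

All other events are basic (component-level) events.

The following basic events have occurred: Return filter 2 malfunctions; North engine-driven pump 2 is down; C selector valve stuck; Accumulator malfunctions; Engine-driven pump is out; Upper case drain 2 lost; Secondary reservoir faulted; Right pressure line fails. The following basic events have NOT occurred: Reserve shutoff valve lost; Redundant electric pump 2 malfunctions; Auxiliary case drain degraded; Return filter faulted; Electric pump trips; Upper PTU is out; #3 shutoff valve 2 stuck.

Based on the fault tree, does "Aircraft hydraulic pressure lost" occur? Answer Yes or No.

Yes

System A unavailable [AND]: Reserve shutoff valve lost=not, Electric pump trips=not, Return filter faulted=not → not all inputs occur → does not occur.
Left circuit inoperative [OR]: Auxiliary case drain degraded=not, System A unavailable=not, Engine-driven pump is out=occurs → at least one input occurs → occurs.
Standby system inoperative [AND]: Left circuit inoperative=occurs, Secondary reservoir faulted=occurs, Accumulator malfunctions=occurs, Right pressure line fails=occurs → all inputs occur → occurs.
PTU path inoperative [AND]: Upper PTU is out=not, Upper case drain 2 lost=occurs, #3 shutoff valve 2 stuck=not, Redundant electric pump 2 malfunctions=not → not all inputs occur → does not occur.
Right circuit down [AND]: C selector valve stuck=occurs, PTU path inoperative=not, Return filter 2 malfunctions=occurs, North engine-driven pump 2 is down=occurs → not all inputs occur → does not occur.
Aircraft hydraulic pressure lost [OR]: Standby system inoperative=occurs, Right circuit down=not → at least one input occurs → occurs.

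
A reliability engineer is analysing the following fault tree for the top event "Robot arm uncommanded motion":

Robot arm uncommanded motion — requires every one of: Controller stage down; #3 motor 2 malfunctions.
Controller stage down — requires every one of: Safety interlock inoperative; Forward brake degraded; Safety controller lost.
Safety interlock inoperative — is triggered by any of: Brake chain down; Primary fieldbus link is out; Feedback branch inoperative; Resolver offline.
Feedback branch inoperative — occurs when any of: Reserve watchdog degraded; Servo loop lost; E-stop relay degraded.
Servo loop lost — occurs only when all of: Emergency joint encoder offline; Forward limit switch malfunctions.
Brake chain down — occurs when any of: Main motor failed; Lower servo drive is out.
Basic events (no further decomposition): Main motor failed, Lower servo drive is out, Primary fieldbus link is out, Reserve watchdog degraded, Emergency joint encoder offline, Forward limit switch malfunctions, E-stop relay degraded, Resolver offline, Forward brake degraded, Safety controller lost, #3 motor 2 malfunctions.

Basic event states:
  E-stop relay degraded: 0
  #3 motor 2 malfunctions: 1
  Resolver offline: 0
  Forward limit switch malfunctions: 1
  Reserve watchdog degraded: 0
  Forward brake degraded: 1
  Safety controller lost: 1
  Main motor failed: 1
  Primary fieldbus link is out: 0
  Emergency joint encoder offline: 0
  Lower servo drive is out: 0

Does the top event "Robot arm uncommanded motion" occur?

Yes

Brake chain down [OR]: Main motor failed=occurs, Lower servo drive is out=not → at least one input occurs → occurs.
Servo loop lost [AND]: Emergency joint encoder offline=not, Forward limit switch malfunctions=occurs → not all inputs occur → does not occur.
Feedback branch inoperative [OR]: Reserve watchdog degraded=not, Servo loop lost=not, E-stop relay degraded=not → no input occurs → does not occur.
Safety interlock inoperative [OR]: Brake chain down=occurs, Primary fieldbus link is out=not, Feedback branch inoperative=not, Resolver offline=not → at least one input occurs → occurs.
Controller stage down [AND]: Safety interlock inoperative=occurs, Forward brake degraded=occurs, Safety controller lost=occurs → all inputs occur → occurs.
Robot arm uncommanded motion [AND]: Controller stage down=occurs, #3 motor 2 malfunctions=occurs → all inputs occur → occurs.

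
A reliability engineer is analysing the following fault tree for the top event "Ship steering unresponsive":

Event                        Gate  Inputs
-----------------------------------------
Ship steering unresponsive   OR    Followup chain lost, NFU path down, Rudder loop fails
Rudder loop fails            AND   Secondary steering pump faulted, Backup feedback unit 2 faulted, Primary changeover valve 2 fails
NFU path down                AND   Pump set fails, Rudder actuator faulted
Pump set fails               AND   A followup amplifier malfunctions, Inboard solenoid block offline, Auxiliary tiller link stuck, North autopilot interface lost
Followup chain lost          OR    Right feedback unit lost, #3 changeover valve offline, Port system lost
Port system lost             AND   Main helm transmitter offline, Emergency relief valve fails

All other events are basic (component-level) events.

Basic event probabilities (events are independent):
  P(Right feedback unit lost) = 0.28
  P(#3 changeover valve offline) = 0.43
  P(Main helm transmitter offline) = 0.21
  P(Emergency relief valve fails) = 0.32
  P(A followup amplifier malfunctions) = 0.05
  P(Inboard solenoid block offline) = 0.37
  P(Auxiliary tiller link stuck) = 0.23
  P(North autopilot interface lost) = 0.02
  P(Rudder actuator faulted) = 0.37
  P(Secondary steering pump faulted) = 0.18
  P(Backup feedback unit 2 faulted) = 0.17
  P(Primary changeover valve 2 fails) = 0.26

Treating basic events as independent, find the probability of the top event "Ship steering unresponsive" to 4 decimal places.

0.6202

P(Port system lost) [AND] = 0.21 × 0.32 = 0.067200
P(Followup chain lost) [OR] = 1 − (1−0.28) × (1−0.43) × (1−0.067200) = 0.617179
P(Pump set fails) [AND] = 0.05 × 0.37 × 0.23 × 0.02 = 0.000085
P(NFU path down) [AND] = 0.000085 × 0.37 = 0.000031
P(Rudder loop fails) [AND] = 0.18 × 0.17 × 0.26 = 0.007956
P(Ship steering unresponsive) [OR] = 1 − (1−0.617179) × (1−0.000031) × (1−0.007956) = 0.620236
Rounded to 4 decimal places: P(Ship steering unresponsive) ≈ 0.6202.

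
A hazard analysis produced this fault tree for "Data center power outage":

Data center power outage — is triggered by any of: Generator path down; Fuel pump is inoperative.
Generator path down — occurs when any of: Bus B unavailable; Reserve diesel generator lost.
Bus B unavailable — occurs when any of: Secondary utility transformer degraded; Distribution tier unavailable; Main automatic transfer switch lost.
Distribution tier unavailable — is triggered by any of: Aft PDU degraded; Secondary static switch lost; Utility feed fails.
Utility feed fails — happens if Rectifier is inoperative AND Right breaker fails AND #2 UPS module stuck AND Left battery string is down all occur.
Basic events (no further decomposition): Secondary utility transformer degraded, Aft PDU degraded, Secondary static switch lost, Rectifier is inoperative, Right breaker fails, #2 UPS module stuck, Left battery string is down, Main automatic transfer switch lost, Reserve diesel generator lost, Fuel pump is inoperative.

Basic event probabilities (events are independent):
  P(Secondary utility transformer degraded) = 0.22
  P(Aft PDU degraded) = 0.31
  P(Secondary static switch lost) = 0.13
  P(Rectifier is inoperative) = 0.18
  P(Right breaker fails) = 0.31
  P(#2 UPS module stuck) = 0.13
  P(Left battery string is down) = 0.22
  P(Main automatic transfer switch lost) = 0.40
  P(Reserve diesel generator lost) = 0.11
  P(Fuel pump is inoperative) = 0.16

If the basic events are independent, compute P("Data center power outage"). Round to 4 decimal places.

0.7903

P(Utility feed fails) [AND] = 0.18 × 0.31 × 0.13 × 0.22 = 0.001596
P(Distribution tier unavailable) [OR] = 1 − (1−0.31) × (1−0.13) × (1−0.001596) = 0.400658
P(Bus B unavailable) [OR] = 1 − (1−0.22) × (1−0.400658) × (1−0.40) = 0.719508
P(Generator path down) [OR] = 1 − (1−0.719508) × (1−0.11) = 0.750362
P(Data center power outage) [OR] = 1 − (1−0.750362) × (1−0.16) = 0.790304
Rounded to 4 decimal places: P(Data center power outage) ≈ 0.7903.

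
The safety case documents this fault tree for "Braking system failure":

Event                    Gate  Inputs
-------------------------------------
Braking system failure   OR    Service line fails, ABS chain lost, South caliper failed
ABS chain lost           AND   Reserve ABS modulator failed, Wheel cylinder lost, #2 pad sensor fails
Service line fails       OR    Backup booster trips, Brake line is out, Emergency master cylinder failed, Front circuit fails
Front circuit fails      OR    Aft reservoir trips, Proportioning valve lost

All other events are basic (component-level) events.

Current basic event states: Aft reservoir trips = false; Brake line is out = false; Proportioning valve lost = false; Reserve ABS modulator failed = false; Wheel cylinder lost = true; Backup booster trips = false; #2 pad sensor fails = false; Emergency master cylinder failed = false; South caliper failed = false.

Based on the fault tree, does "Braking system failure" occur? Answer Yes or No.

Front circuit fails [OR]: Aft reservoir trips=not, Proportioning valve lost=not → no input occurs → does not occur.
Service line fails [OR]: Backup booster trips=not, Brake line is out=not, Emergency master cylinder failed=not, Front circuit fails=not → no input occurs → does not occur.
ABS chain lost [AND]: Reserve ABS modulator failed=not, Wheel cylinder lost=occurs, #2 pad sensor fails=not → not all inputs occur → does not occur.
Braking system failure [OR]: Service line fails=not, ABS chain lost=not, South caliper failed=not → no input occurs → does not occur.

No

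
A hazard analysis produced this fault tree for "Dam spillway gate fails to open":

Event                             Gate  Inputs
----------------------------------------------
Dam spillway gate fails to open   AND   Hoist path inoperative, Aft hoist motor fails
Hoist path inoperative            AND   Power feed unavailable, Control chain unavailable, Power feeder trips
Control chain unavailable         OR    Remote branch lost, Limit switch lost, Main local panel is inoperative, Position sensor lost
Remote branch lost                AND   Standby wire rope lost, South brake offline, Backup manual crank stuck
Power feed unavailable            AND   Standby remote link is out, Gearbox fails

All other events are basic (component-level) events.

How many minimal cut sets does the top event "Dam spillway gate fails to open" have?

4

Power feed unavailable [AND]: one cut set from each child combined → 1 × 1 = 1 cut set(s).
Remote branch lost [AND]: one cut set from each child combined → 1 × 1 × 1 = 1 cut set(s).
Control chain unavailable [OR]: union of children's cut sets → 4 cut set(s).
Hoist path inoperative [AND]: one cut set from each child combined → 1 × 4 × 1 = 4 cut set(s).
Dam spillway gate fails to open [AND]: one cut set from each child combined → 4 × 1 = 4 cut set(s).
Minimal cut sets: {Aft hoist motor fails, Backup manual crank stuck, Gearbox fails, Power feeder trips, South brake offline, Standby remote link is out, Standby wire rope lost}; {Aft hoist motor fails, Gearbox fails, Limit switch lost, Power feeder trips, Standby remote link is out}; {Aft hoist motor fails, Gearbox fails, Main local panel is inoperative, Power feeder trips, Standby remote link is out}; {Aft hoist motor fails, Gearbox fails, Position sensor lost, Power feeder trips, Standby remote link is out}.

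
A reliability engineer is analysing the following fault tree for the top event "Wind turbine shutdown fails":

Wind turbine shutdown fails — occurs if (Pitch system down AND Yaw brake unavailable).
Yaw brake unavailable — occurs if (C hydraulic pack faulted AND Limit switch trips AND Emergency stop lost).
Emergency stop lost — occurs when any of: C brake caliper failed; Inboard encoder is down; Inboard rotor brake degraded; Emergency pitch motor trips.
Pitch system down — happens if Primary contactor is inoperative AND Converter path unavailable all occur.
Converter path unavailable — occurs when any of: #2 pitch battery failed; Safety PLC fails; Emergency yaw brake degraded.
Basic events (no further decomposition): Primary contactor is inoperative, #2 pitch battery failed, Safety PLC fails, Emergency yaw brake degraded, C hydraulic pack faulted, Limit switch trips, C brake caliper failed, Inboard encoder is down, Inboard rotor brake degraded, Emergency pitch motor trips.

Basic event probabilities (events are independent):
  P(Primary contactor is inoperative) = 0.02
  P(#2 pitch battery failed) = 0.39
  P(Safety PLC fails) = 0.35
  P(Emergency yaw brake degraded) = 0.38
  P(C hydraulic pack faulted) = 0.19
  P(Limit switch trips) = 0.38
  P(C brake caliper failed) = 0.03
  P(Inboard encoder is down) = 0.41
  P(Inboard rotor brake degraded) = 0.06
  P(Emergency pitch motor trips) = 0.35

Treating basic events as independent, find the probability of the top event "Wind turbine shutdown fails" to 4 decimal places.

P(Converter path unavailable) [OR] = 1 − (1−0.39) × (1−0.35) × (1−0.38) = 0.754170
P(Pitch system down) [AND] = 0.02 × 0.754170 = 0.015083
P(Emergency stop lost) [OR] = 1 − (1−0.03) × (1−0.41) × (1−0.06) × (1−0.35) = 0.650325
P(Yaw brake unavailable) [AND] = 0.19 × 0.38 × 0.650325 = 0.046953
P(Wind turbine shutdown fails) [AND] = 0.015083 × 0.046953 = 0.000708
Rounded to 4 decimal places: P(Wind turbine shutdown fails) ≈ 0.0007.

0.0007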